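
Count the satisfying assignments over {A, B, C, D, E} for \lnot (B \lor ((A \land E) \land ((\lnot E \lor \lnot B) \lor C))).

Initial set: {\lnot (B \lor ((A \land E) \land ((\lnot E \lor \lnot B) \lor C)))}.
\lnot (B \lor ((A \land E) \land ((\lnot E \lor \lnot B) \lor C))): α-rule — add \lnot B, \lnot ((A \land E) \land ((\lnot E \lor \lnot B) \lor C)).
\lnot ((A \land E) \land ((\lnot E \lor \lnot B) \lor C)): β-rule — branch into \lnot (A \land E)  //  \lnot ((\lnot E \lor \lnot B) \lor C).
  branch 1 (add \lnot (A \land E)):
    \lnot (A \land E): β-rule — branch into \lnot A  //  \lnot E.
      branch 1.1 (add \lnot A):
        ○ open, literals {A=F, B=F}.
      branch 1.2 (add \lnot E):
        ○ open, literals {B=F, E=F}.
  branch 2 (add \lnot ((\lnot E \lor \lnot B) \lor C)):
    \lnot ((\lnot E \lor \lnot B) \lor C): α-rule — add \lnot (\lnot E \lor \lnot B), \lnot C.
    \lnot (\lnot E \lor \lnot B): α-rule — add \lnot \lnot E, \lnot \lnot B.
    × closes — contains both B and \lnot B.
1 branch closed, 2 open.
Each open branch fixes some atoms; the unmentioned ones are free. Counting distinct full assignments: branch {A=F, B=F} (C, D, E) contributes 8 new; branch {B=F, E=F} (A, C, D) contributes 4 new. Total: 12.

12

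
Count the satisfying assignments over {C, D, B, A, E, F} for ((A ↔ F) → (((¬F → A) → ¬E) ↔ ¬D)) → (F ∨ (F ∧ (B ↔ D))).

40

Initial set: {(((A ↔ F) → (((¬F → A) → ¬E) ↔ ¬D)) → (F ∨ (F ∧ (B ↔ D))))}.
(((A ↔ F) → (((¬F → A) → ¬E) ↔ ¬D)) → (F ∨ (F ∧ (B ↔ D)))): β-rule — branch into ¬((A ↔ F) → (((¬F → A) → ¬E) ↔ ¬D))  //  (F ∨ (F ∧ (B ↔ D))).
  branch 1 (add ¬((A ↔ F) → (((¬F → A) → ¬E) ↔ ¬D))):
    ¬((A ↔ F) → (((¬F → A) → ¬E) ↔ ¬D)): α-rule — add (A ↔ F), ¬(((¬F → A) → ¬E) ↔ ¬D).
    (A ↔ F): β-rule — branch into A, F  //  ¬A, ¬F.
      branch 1.1 (add A, F):
        ¬(((¬F → A) → ¬E) ↔ ¬D): β-rule — branch into ((¬F → A) → ¬E), ¬¬D  //  ¬((¬F → A) → ¬E), ¬D.
          branch 1.1.1 (add ((¬F → A) → ¬E), ¬¬D):
            ((¬F → A) → ¬E): β-rule — branch into ¬(¬F → A)  //  ¬E.
              branch 1.1.1.1 (add ¬(¬F → A)):
                ¬(¬F → A): α-rule — add ¬F, ¬A.
                × closes — contains both F and ¬F.
              branch 1.1.1.2 (add ¬E):
                ○ open, literals {A=1, D=1, E=0, F=1}.
          branch 1.1.2 (add ¬((¬F → A) → ¬E), ¬D):
            ¬((¬F → A) → ¬E): α-rule — add (¬F → A), ¬¬E.
            (¬F → A): β-rule — branch into ¬¬F  //  A.
              branch 1.1.2.1 (add ¬¬F):
                ○ open, literals {A=1, D=0, E=1, F=1}.
              branch 1.1.2.2 (add A):
                ○ open, literals {A=1, D=0, E=1, F=1}.
      branch 1.2 (add ¬A, ¬F):
        ¬(((¬F → A) → ¬E) ↔ ¬D): β-rule — branch into ((¬F → A) → ¬E), ¬¬D  //  ¬((¬F → A) → ¬E), ¬D.
          branch 1.2.1 (add ((¬F → A) → ¬E), ¬¬D):
            ((¬F → A) → ¬E): β-rule — branch into ¬(¬F → A)  //  ¬E.
              branch 1.2.1.1 (add ¬(¬F → A)):
                ¬(¬F → A): α-rule — add ¬F, ¬A.
                ○ open, literals {A=0, D=1, F=0}.
              branch 1.2.1.2 (add ¬E):
                ○ open, literals {A=0, D=1, E=0, F=0}.
          branch 1.2.2 (add ¬((¬F → A) → ¬E), ¬D):
            ¬((¬F → A) → ¬E): α-rule — add (¬F → A), ¬¬E.
            (¬F → A): β-rule — branch into ¬¬F  //  A.
              branch 1.2.2.1 (add ¬¬F):
                × closes — contains both F and ¬F.
              branch 1.2.2.2 (add A):
                × closes — contains both A and ¬A.
  branch 2 (add (F ∨ (F ∧ (B ↔ D)))):
    (F ∨ (F ∧ (B ↔ D))): β-rule — branch into F  //  (F ∧ (B ↔ D)).
      branch 2.1 (add F):
        ○ open, literals {F=1}.
      branch 2.2 (add (F ∧ (B ↔ D))):
        (F ∧ (B ↔ D)): α-rule — add F, (B ↔ D).
        (B ↔ D): β-rule — branch into B, D  //  ¬B, ¬D.
          branch 2.2.1 (add B, D):
            ○ open, literals {B=1, D=1, F=1}.
          branch 2.2.2 (add ¬B, ¬D):
            ○ open, literals {B=0, D=0, F=1}.
3 branches closed, 8 open.
Each open branch fixes some atoms; the unmentioned ones are free. Counting distinct full assignments: branch {A=1, D=1, E=0, F=1} (C, B) contributes 4 new; branch {A=1, D=0, E=1, F=1} (C, B) contributes 4 new; branch {A=1, D=0, E=1, F=1} (C, B) contributes 0 new; branch {A=0, D=1, F=0} (C, B, E) contributes 8 new; branch {A=0, D=1, E=0, F=0} (C, B) contributes 0 new; branch {F=1} (C, D, B, A, E) contributes 24 new; branch {B=1, D=1, F=1} (C, A, E) contributes 0 new; branch {B=0, D=0, F=1} (C, A, E) contributes 0 new. Total: 40.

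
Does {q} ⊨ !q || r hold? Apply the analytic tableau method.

No

Initial set: {q; !(!q || r)}.
!(!q || r): α-rule — add !!q, !r.
○ open, literals {q=T, r=F}.
0 branches closed, 1 open.
An open branch gives a countermodel: q=T, r=F (unmentioned atoms arbitrary); the premises hold there but the conclusion fails.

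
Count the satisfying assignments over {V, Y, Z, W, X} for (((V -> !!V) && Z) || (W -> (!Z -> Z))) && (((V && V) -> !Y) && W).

6

Initial set: {((((V -> !!V) && Z) || (W -> (!Z -> Z))) && (((V && V) -> !Y) && W))}.
((((V -> !!V) && Z) || (W -> (!Z -> Z))) && (((V && V) -> !Y) && W)): α-rule — add (((V -> !!V) && Z) || (W -> (!Z -> Z))), (((V && V) -> !Y) && W).
(((V && V) -> !Y) && W): α-rule — add ((V && V) -> !Y), W.
(((V -> !!V) && Z) || (W -> (!Z -> Z))): β-rule — branch into ((V -> !!V) && Z)  //  (W -> (!Z -> Z)).
  branch 1 (add ((V -> !!V) && Z)):
    ((V -> !!V) && Z): α-rule — add (V -> !!V), Z.
    ((V && V) -> !Y): β-rule — branch into !(V && V)  //  !Y.
      branch 1.1 (add !(V && V)):
        (V -> !!V): β-rule — branch into !V  //  !!V.
          branch 1.1.1 (add !V):
            !(V && V): β-rule — branch into !V  //  !V.
              branch 1.1.1.1 (add !V):
                ○ open, literals {V=F, W=T, Z=T}.
              branch 1.1.1.2 (add !V):
                ○ open, literals {V=F, W=T, Z=T}.
          branch 1.1.2 (add !!V):
            !!V: drop double negation, giving V.
            !(V && V): β-rule — branch into !V  //  !V.
              branch 1.1.2.1 (add !V):
                × closes — contains both V and !V.
              branch 1.1.2.2 (add !V):
                × closes — contains both V and !V.
      branch 1.2 (add !Y):
        (V -> !!V): β-rule — branch into !V  //  !!V.
          branch 1.2.1 (add !V):
            ○ open, literals {V=F, W=T, Y=F, Z=T}.
          branch 1.2.2 (add !!V):
            !!V: drop double negation, giving V.
            ○ open, literals {V=T, W=T, Y=F, Z=T}.
  branch 2 (add (W -> (!Z -> Z))):
    ((V && V) -> !Y): β-rule — branch into !(V && V)  //  !Y.
      branch 2.1 (add !(V && V)):
        (W -> (!Z -> Z)): β-rule — branch into !W  //  (!Z -> Z).
          branch 2.1.1 (add !W):
            × closes — contains both W and !W.
          branch 2.1.2 (add (!Z -> Z)):
            !(V && V): β-rule — branch into !V  //  !V.
              branch 2.1.2.1 (add !V):
                (!Z -> Z): β-rule — branch into !!Z  //  Z.
                  branch 2.1.2.1.1 (add !!Z):
                    ○ open, literals {V=F, W=T, Z=T}.
                  branch 2.1.2.1.2 (add Z):
                    ○ open, literals {V=F, W=T, Z=T}.
              branch 2.1.2.2 (add !V):
                (!Z -> Z): β-rule — branch into !!Z  //  Z.
                  branch 2.1.2.2.1 (add !!Z):
                    ○ open, literals {V=F, W=T, Z=T}.
                  branch 2.1.2.2.2 (add Z):
                    ○ open, literals {V=F, W=T, Z=T}.
      branch 2.2 (add !Y):
        (W -> (!Z -> Z)): β-rule — branch into !W  //  (!Z -> Z).
          branch 2.2.1 (add !W):
            × closes — contains both W and !W.
          branch 2.2.2 (add (!Z -> Z)):
            (!Z -> Z): β-rule — branch into !!Z  //  Z.
              branch 2.2.2.1 (add !!Z):
                ○ open, literals {W=T, Y=F, Z=T}.
              branch 2.2.2.2 (add Z):
                ○ open, literals {W=T, Y=F, Z=T}.
4 branches closed, 10 open.
Each open branch fixes some atoms; the unmentioned ones are free. Counting distinct full assignments: branch {V=F, W=T, Z=T} (Y, X) contributes 4 new; branch {V=F, W=T, Z=T} (Y, X) contributes 0 new; branch {V=F, W=T, Y=F, Z=T} (X) contributes 0 new; branch {V=T, W=T, Y=F, Z=T} (X) contributes 2 new; branch {V=F, W=T, Z=T} (Y, X) contributes 0 new; branch {V=F, W=T, Z=T} (Y, X) contributes 0 new; branch {V=F, W=T, Z=T} (Y, X) contributes 0 new; branch {V=F, W=T, Z=T} (Y, X) contributes 0 new; branch {W=T, Y=F, Z=T} (V, X) contributes 0 new; branch {W=T, Y=F, Z=T} (V, X) contributes 0 new. Total: 6.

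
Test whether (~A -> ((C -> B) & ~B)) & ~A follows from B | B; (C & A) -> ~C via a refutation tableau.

No

Initial set: {(B | B); ((C & A) -> ~C); ~((~A -> ((C -> B) & ~B)) & ~A)}.
(B | B): β-rule — branch into B  //  B.
  branch 1 (add B):
    ((C & A) -> ~C): β-rule — branch into ~(C & A)  //  ~C.
      branch 1.1 (add ~(C & A)):
        ~((~A -> ((C -> B) & ~B)) & ~A): β-rule — branch into ~(~A -> ((C -> B) & ~B))  //  ~~A.
          branch 1.1.1 (add ~(~A -> ((C -> B) & ~B))):
            ~(~A -> ((C -> B) & ~B)): α-rule — add ~A, ~((C -> B) & ~B).
            ~(C & A): β-rule — branch into ~C  //  ~A.
              branch 1.1.1.1 (add ~C):
                ~((C -> B) & ~B): β-rule — branch into ~(C -> B)  //  ~~B.
                  branch 1.1.1.1.1 (add ~(C -> B)):
                    ~(C -> B): α-rule — add C, ~B.
                    × closes — contains both C and ~C.
                  branch 1.1.1.1.2 (add ~~B):
                    ○ open, literals {A=false, B=true, C=false}.
              branch 1.1.1.2 (add ~A):
                ~((C -> B) & ~B): β-rule — branch into ~(C -> B)  //  ~~B.
                  branch 1.1.1.2.1 (add ~(C -> B)):
                    ~(C -> B): α-rule — add C, ~B.
                    × closes — contains both B and ~B.
                  branch 1.1.1.2.2 (add ~~B):
                    ○ open, literals {A=false, B=true}.
          branch 1.1.2 (add ~~A):
            ~(C & A): β-rule — branch into ~C  //  ~A.
              branch 1.1.2.1 (add ~C):
                ○ open, literals {A=true, B=true, C=false}.
              branch 1.1.2.2 (add ~A):
                × closes — contains both A and ~A.
      branch 1.2 (add ~C):
        ~((~A -> ((C -> B) & ~B)) & ~A): β-rule — branch into ~(~A -> ((C -> B) & ~B))  //  ~~A.
          branch 1.2.1 (add ~(~A -> ((C -> B) & ~B))):
            ~(~A -> ((C -> B) & ~B)): α-rule — add ~A, ~((C -> B) & ~B).
            ~((C -> B) & ~B): β-rule — branch into ~(C -> B)  //  ~~B.
              branch 1.2.1.1 (add ~(C -> B)):
                ~(C -> B): α-rule — add C, ~B.
                × closes — contains both C and ~C.
              branch 1.2.1.2 (add ~~B):
                ○ open, literals {A=false, B=true, C=false}.
          branch 1.2.2 (add ~~A):
            ○ open, literals {A=true, B=true, C=false}.
  branch 2 (add B):
    ((C & A) -> ~C): β-rule — branch into ~(C & A)  //  ~C.
      branch 2.1 (add ~(C & A)):
        ~((~A -> ((C -> B) & ~B)) & ~A): β-rule — branch into ~(~A -> ((C -> B) & ~B))  //  ~~A.
          branch 2.1.1 (add ~(~A -> ((C -> B) & ~B))):
            ~(~A -> ((C -> B) & ~B)): α-rule — add ~A, ~((C -> B) & ~B).
            ~(C & A): β-rule — branch into ~C  //  ~A.
              branch 2.1.1.1 (add ~C):
                ~((C -> B) & ~B): β-rule — branch into ~(C -> B)  //  ~~B.
                  branch 2.1.1.1.1 (add ~(C -> B)):
                    ~(C -> B): α-rule — add C, ~B.
                    × closes — contains both C and ~C.
                  branch 2.1.1.1.2 (add ~~B):
                    ○ open, literals {A=false, B=true, C=false}.
              branch 2.1.1.2 (add ~A):
                ~((C -> B) & ~B): β-rule — branch into ~(C -> B)  //  ~~B.
                  branch 2.1.1.2.1 (add ~(C -> B)):
                    ~(C -> B): α-rule — add C, ~B.
                    × closes — contains both B and ~B.
                  branch 2.1.1.2.2 (add ~~B):
                    ○ open, literals {A=false, B=true}.
          branch 2.1.2 (add ~~A):
            ~(C & A): β-rule — branch into ~C  //  ~A.
              branch 2.1.2.1 (add ~C):
                ○ open, literals {A=true, B=true, C=false}.
              branch 2.1.2.2 (add ~A):
                × closes — contains both A and ~A.
      branch 2.2 (add ~C):
        ~((~A -> ((C -> B) & ~B)) & ~A): β-rule — branch into ~(~A -> ((C -> B) & ~B))  //  ~~A.
          branch 2.2.1 (add ~(~A -> ((C -> B) & ~B))):
            ~(~A -> ((C -> B) & ~B)): α-rule — add ~A, ~((C -> B) & ~B).
            ~((C -> B) & ~B): β-rule — branch into ~(C -> B)  //  ~~B.
              branch 2.2.1.1 (add ~(C -> B)):
                ~(C -> B): α-rule — add C, ~B.
                × closes — contains both C and ~C.
              branch 2.2.1.2 (add ~~B):
                ○ open, literals {A=false, B=true, C=false}.
          branch 2.2.2 (add ~~A):
            ○ open, literals {A=true, B=true, C=false}.
8 branches closed, 10 open.
An open branch gives a countermodel: A=false, B=true, C=false (unmentioned atoms arbitrary); the premises hold there but the conclusion fails.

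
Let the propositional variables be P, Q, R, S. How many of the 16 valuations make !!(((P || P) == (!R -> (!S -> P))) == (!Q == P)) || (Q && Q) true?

Initial set: {(!!(((P || P) == (!R -> (!S -> P))) == (!Q == P)) || (Q && Q))}.
(!!(((P || P) == (!R -> (!S -> P))) == (!Q == P)) || (Q && Q)): β-rule — branch into !!(((P || P) == (!R -> (!S -> P))) == (!Q == P))  //  (Q && Q).
  branch 1 (add !!(((P || P) == (!R -> (!S -> P))) == (!Q == P))):
    !!(((P || P) == (!R -> (!S -> P))) == (!Q == P)): drop double negation, giving (((P || P) == (!R -> (!S -> P))) == (!Q == P)).
    (((P || P) == (!R -> (!S -> P))) == (!Q == P)): β-rule — branch into ((P || P) == (!R -> (!S -> P))), (!Q == P)  //  !((P || P) == (!R -> (!S -> P))), !(!Q == P).
      branch 1.1 (add ((P || P) == (!R -> (!S -> P))), (!Q == P)):
        ((P || P) == (!R -> (!S -> P))): β-rule — branch into (P || P), (!R -> (!S -> P))  //  !(P || P), !(!R -> (!S -> P)).
          branch 1.1.1 (add (P || P), (!R -> (!S -> P))):
            (!Q == P): β-rule — branch into !Q, P  //  !!Q, !P.
              branch 1.1.1.1 (add !Q, P):
                (P || P): β-rule — branch into P  //  P.
                  branch 1.1.1.1.1 (add P):
                    (!R -> (!S -> P)): β-rule — branch into !!R  //  (!S -> P).
                      branch 1.1.1.1.1.1 (add !!R):
                        ○ open, literals {P=T, Q=F, R=T}.
                      branch 1.1.1.1.1.2 (add (!S -> P)):
                        (!S -> P): β-rule — branch into !!S  //  P.
                          branch 1.1.1.1.1.2.1 (add !!S):
                            ○ open, literals {P=T, Q=F, S=T}.
                          branch 1.1.1.1.1.2.2 (add P):
                            ○ open, literals {P=T, Q=F}.
                  branch 1.1.1.1.2 (add P):
                    (!R -> (!S -> P)): β-rule — branch into !!R  //  (!S -> P).
                      branch 1.1.1.1.2.1 (add !!R):
                        ○ open, literals {P=T, Q=F, R=T}.
                      branch 1.1.1.1.2.2 (add (!S -> P)):
                        (!S -> P): β-rule — branch into !!S  //  P.
                          branch 1.1.1.1.2.2.1 (add !!S):
                            ○ open, literals {P=T, Q=F, S=T}.
                          branch 1.1.1.1.2.2.2 (add P):
                            ○ open, literals {P=T, Q=F}.
              branch 1.1.1.2 (add !!Q, !P):
                (P || P): β-rule — branch into P  //  P.
                  branch 1.1.1.2.1 (add P):
                    × closes — contains both P and !P.
                  branch 1.1.1.2.2 (add P):
                    × closes — contains both P and !P.
          branch 1.1.2 (add !(P || P), !(!R -> (!S -> P))):
            !(P || P): α-rule — add !P, !P.
            !(!R -> (!S -> P)): α-rule — add !R, !(!S -> P).
            !(!S -> P): α-rule — add !S, !P.
            (!Q == P): β-rule — branch into !Q, P  //  !!Q, !P.
              branch 1.1.2.1 (add !Q, P):
                × closes — contains both P and !P.
              branch 1.1.2.2 (add !!Q, !P):
                ○ open, literals {P=F, Q=T, R=F, S=F}.
      branch 1.2 (add !((P || P) == (!R -> (!S -> P))), !(!Q == P)):
        !((P || P) == (!R -> (!S -> P))): β-rule — branch into (P || P), !(!R -> (!S -> P))  //  !(P || P), (!R -> (!S -> P)).
          branch 1.2.1 (add (P || P), !(!R -> (!S -> P))):
            !(!R -> (!S -> P)): α-rule — add !R, !(!S -> P).
            !(!S -> P): α-rule — add !S, !P.
            !(!Q == P): β-rule — branch into !Q, !P  //  !!Q, P.
              branch 1.2.1.1 (add !Q, !P):
                (P || P): β-rule — branch into P  //  P.
                  branch 1.2.1.1.1 (add P):
                    × closes — contains both P and !P.
                  branch 1.2.1.1.2 (add P):
                    × closes — contains both P and !P.
              branch 1.2.1.2 (add !!Q, P):
                × closes — contains both P and !P.
          branch 1.2.2 (add !(P || P), (!R -> (!S -> P))):
            !(P || P): α-rule — add !P, !P.
            !(!Q == P): β-rule — branch into !Q, !P  //  !!Q, P.
              branch 1.2.2.1 (add !Q, !P):
                (!R -> (!S -> P)): β-rule — branch into !!R  //  (!S -> P).
                  branch 1.2.2.1.1 (add !!R):
                    ○ open, literals {P=F, Q=F, R=T}.
                  branch 1.2.2.1.2 (add (!S -> P)):
                    (!S -> P): β-rule — branch into !!S  //  P.
                      branch 1.2.2.1.2.1 (add !!S):
                        ○ open, literals {P=F, Q=F, S=T}.
                      branch 1.2.2.1.2.2 (add P):
                        × closes — contains both P and !P.
              branch 1.2.2.2 (add !!Q, P):
                × closes — contains both P and !P.
  branch 2 (add (Q && Q)):
    (Q && Q): α-rule — add Q, Q.
    ○ open, literals {Q=T}.
8 branches closed, 10 open.
Each open branch fixes some atoms; the unmentioned ones are free. Counting distinct full assignments: branch {P=T, Q=F, R=T} (S) contributes 2 new; branch {P=T, Q=F, S=T} (R) contributes 1 new; branch {P=T, Q=F} (R, S) contributes 1 new; branch {P=T, Q=F, R=T} (S) contributes 0 new; branch {P=T, Q=F, S=T} (R) contributes 0 new; branch {P=T, Q=F} (R, S) contributes 0 new; branch {P=F, Q=T, R=F, S=F} (none free) contributes 1 new; branch {P=F, Q=F, R=T} (S) contributes 2 new; branch {P=F, Q=F, S=T} (R) contributes 1 new; branch {Q=T} (P, R, S) contributes 7 new. Total: 15.

15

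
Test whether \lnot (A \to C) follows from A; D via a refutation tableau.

Initial set: {A; D; \lnot \lnot (A \to C)}.
\lnot \lnot (A \to C): β-rule — branch into \lnot A  //  C.
  branch 1 (add \lnot A):
    × closes — contains both A and \lnot A.
  branch 2 (add C):
    ○ open, literals {A=T, C=T, D=T}.
1 branch closed, 1 open.
An open branch gives a countermodel: A=T, C=T, D=T (unmentioned atoms arbitrary); the premises hold there but the conclusion fails.

No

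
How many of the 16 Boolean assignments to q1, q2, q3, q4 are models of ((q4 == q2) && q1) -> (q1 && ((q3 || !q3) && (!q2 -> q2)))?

Initial set: {(((q4 == q2) && q1) -> (q1 && ((q3 || !q3) && (!q2 -> q2))))}.
(((q4 == q2) && q1) -> (q1 && ((q3 || !q3) && (!q2 -> q2)))): β-rule — branch into !((q4 == q2) && q1)  //  (q1 && ((q3 || !q3) && (!q2 -> q2))).
  branch 1 (add !((q4 == q2) && q1)):
    !((q4 == q2) && q1): β-rule — branch into !(q4 == q2)  //  !q1.
      branch 1.1 (add !(q4 == q2)):
        !(q4 == q2): β-rule — branch into q4, !q2  //  !q4, q2.
          branch 1.1.1 (add q4, !q2):
            ○ open, literals {q2=F, q4=T}.
          branch 1.1.2 (add !q4, q2):
            ○ open, literals {q2=T, q4=F}.
      branch 1.2 (add !q1):
        ○ open, literals {q1=F}.
  branch 2 (add (q1 && ((q3 || !q3) && (!q2 -> q2)))):
    (q1 && ((q3 || !q3) && (!q2 -> q2))): α-rule — add q1, ((q3 || !q3) && (!q2 -> q2)).
    ((q3 || !q3) && (!q2 -> q2)): α-rule — add (q3 || !q3), (!q2 -> q2).
    (q3 || !q3): β-rule — branch into q3  //  !q3.
      branch 2.1 (add q3):
        (!q2 -> q2): β-rule — branch into !!q2  //  q2.
          branch 2.1.1 (add !!q2):
            ○ open, literals {q1=T, q2=T, q3=T}.
          branch 2.1.2 (add q2):
            ○ open, literals {q1=T, q2=T, q3=T}.
      branch 2.2 (add !q3):
        (!q2 -> q2): β-rule — branch into !!q2  //  q2.
          branch 2.2.1 (add !!q2):
            ○ open, literals {q1=T, q2=T, q3=F}.
          branch 2.2.2 (add q2):
            ○ open, literals {q1=T, q2=T, q3=F}.
0 branches closed, 7 open.
Each open branch fixes some atoms; the unmentioned ones are free. Counting distinct full assignments: branch {q2=F, q4=T} (q1, q3) contributes 4 new; branch {q2=T, q4=F} (q1, q3) contributes 4 new; branch {q1=F} (q2, q3, q4) contributes 4 new; branch {q1=T, q2=T, q3=T} (q4) contributes 1 new; branch {q1=T, q2=T, q3=T} (q4) contributes 0 new; branch {q1=T, q2=T, q3=F} (q4) contributes 1 new; branch {q1=T, q2=T, q3=F} (q4) contributes 0 new. Total: 14.

14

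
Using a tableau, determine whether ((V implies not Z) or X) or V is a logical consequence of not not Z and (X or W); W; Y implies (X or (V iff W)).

Yes

Initial set: {T (not not Z and (X or W)); T W; T (Y implies (X or (V iff W))); F (((V implies not Z) or X) or V)}.
T (not not Z and (X or W)): α-rule — add T not not Z, T (X or W).
F (((V implies not Z) or X) or V): α-rule — add F ((V implies not Z) or X), F V.
T not not Z: drop double negation, giving T Z.
F ((V implies not Z) or X): α-rule — add F (V implies not Z), F X.
F (V implies not Z): α-rule — add T V, F not Z.
× closes — contains both V and not V.
All 1 branch closes.
Every branch closed, so the premises entail the conclusion.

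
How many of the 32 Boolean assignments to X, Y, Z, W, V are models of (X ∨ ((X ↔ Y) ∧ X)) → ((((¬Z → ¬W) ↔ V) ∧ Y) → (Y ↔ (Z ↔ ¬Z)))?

28

Initial set: {((X ∨ ((X ↔ Y) ∧ X)) → ((((¬Z → ¬W) ↔ V) ∧ Y) → (Y ↔ (Z ↔ ¬Z))))}.
((X ∨ ((X ↔ Y) ∧ X)) → ((((¬Z → ¬W) ↔ V) ∧ Y) → (Y ↔ (Z ↔ ¬Z)))): β-rule — branch into ¬(X ∨ ((X ↔ Y) ∧ X))  //  ((((¬Z → ¬W) ↔ V) ∧ Y) → (Y ↔ (Z ↔ ¬Z))).
  branch 1 (add ¬(X ∨ ((X ↔ Y) ∧ X))):
    ¬(X ∨ ((X ↔ Y) ∧ X)): α-rule — add ¬X, ¬((X ↔ Y) ∧ X).
    ¬((X ↔ Y) ∧ X): β-rule — branch into ¬(X ↔ Y)  //  ¬X.
      branch 1.1 (add ¬(X ↔ Y)):
        ¬(X ↔ Y): β-rule — branch into X, ¬Y  //  ¬X, Y.
          branch 1.1.1 (add X, ¬Y):
            × closes — contains both X and ¬X.
          branch 1.1.2 (add ¬X, Y):
            ○ open, literals {X=false, Y=true}.
      branch 1.2 (add ¬X):
        ○ open, literals {X=false}.
  branch 2 (add ((((¬Z → ¬W) ↔ V) ∧ Y) → (Y ↔ (Z ↔ ¬Z)))):
    ((((¬Z → ¬W) ↔ V) ∧ Y) → (Y ↔ (Z ↔ ¬Z))): β-rule — branch into ¬(((¬Z → ¬W) ↔ V) ∧ Y)  //  (Y ↔ (Z ↔ ¬Z)).
      branch 2.1 (add ¬(((¬Z → ¬W) ↔ V) ∧ Y)):
        ¬(((¬Z → ¬W) ↔ V) ∧ Y): β-rule — branch into ¬((¬Z → ¬W) ↔ V)  //  ¬Y.
          branch 2.1.1 (add ¬((¬Z → ¬W) ↔ V)):
            ¬((¬Z → ¬W) ↔ V): β-rule — branch into (¬Z → ¬W), ¬V  //  ¬(¬Z → ¬W), V.
              branch 2.1.1.1 (add (¬Z → ¬W), ¬V):
                (¬Z → ¬W): β-rule — branch into ¬¬Z  //  ¬W.
                  branch 2.1.1.1.1 (add ¬¬Z):
                    ○ open, literals {V=false, Z=true}.
                  branch 2.1.1.1.2 (add ¬W):
                    ○ open, literals {V=false, W=false}.
              branch 2.1.1.2 (add ¬(¬Z → ¬W), V):
                ¬(¬Z → ¬W): α-rule — add ¬Z, ¬¬W.
                ○ open, literals {V=true, W=true, Z=false}.
          branch 2.1.2 (add ¬Y):
            ○ open, literals {Y=false}.
      branch 2.2 (add (Y ↔ (Z ↔ ¬Z))):
        (Y ↔ (Z ↔ ¬Z)): β-rule — branch into Y, (Z ↔ ¬Z)  //  ¬Y, ¬(Z ↔ ¬Z).
          branch 2.2.1 (add Y, (Z ↔ ¬Z)):
            (Z ↔ ¬Z): β-rule — branch into Z, ¬Z  //  ¬Z, ¬¬Z.
              branch 2.2.1.1 (add Z, ¬Z):
                × closes — contains both Z and ¬Z.
              branch 2.2.1.2 (add ¬Z, ¬¬Z):
                × closes — contains both Z and ¬Z.
          branch 2.2.2 (add ¬Y, ¬(Z ↔ ¬Z)):
            ¬(Z ↔ ¬Z): β-rule — branch into Z, ¬¬Z  //  ¬Z, ¬Z.
              branch 2.2.2.1 (add Z, ¬¬Z):
                ○ open, literals {Y=false, Z=true}.
              branch 2.2.2.2 (add ¬Z, ¬Z):
                ○ open, literals {Y=false, Z=false}.
3 branches closed, 8 open.
Each open branch fixes some atoms; the unmentioned ones are free. Counting distinct full assignments: branch {X=false, Y=true} (Z, W, V) contributes 8 new; branch {X=false} (Y, Z, W, V) contributes 8 new; branch {V=false, Z=true} (X, Y, W) contributes 4 new; branch {V=false, W=false} (X, Y, Z) contributes 2 new; branch {V=true, W=true, Z=false} (X, Y) contributes 2 new; branch {Y=false} (X, Z, W, V) contributes 4 new; branch {Y=false, Z=true} (X, W, V) contributes 0 new; branch {Y=false, Z=false} (X, W, V) contributes 0 new. Total: 28.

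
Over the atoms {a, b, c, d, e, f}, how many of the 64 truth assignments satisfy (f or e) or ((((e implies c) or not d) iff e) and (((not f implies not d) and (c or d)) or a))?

Initial set: {T ((f or e) or ((((e implies c) or not d) iff e) and (((not f implies not d) and (c or d)) or a)))}.
T ((f or e) or ((((e implies c) or not d) iff e) and (((not f implies not d) and (c or d)) or a))): β-rule — branch into T (f or e)  //  T ((((e implies c) or not d) iff e) and (((not f implies not d) and (c or d)) or a)).
  branch 1 (add T (f or e)):
    T (f or e): β-rule — branch into T f  //  T e.
      branch 1.1 (add T f):
        ○ open, literals {f=T}.
      branch 1.2 (add T e):
        ○ open, literals {e=T}.
  branch 2 (add T ((((e implies c) or not d) iff e) and (((not f implies not d) and (c or d)) or a))):
    T ((((e implies c) or not d) iff e) and (((not f implies not d) and (c or d)) or a)): α-rule — add T (((e implies c) or not d) iff e), T (((not f implies not d) and (c or d)) or a).
    T (((e implies c) or not d) iff e): β-rule — branch into T ((e implies c) or not d), T e  //  F ((e implies c) or not d), F e.
      branch 2.1 (add T ((e implies c) or not d), T e):
        T (((not f implies not d) and (c or d)) or a): β-rule — branch into T ((not f implies not d) and (c or d))  //  T a.
          branch 2.1.1 (add T ((not f implies not d) and (c or d))):
            T ((not f implies not d) and (c or d)): α-rule — add T (not f implies not d), T (c or d).
            T ((e implies c) or not d): β-rule — branch into T (e implies c)  //  T not d.
              branch 2.1.1.1 (add T (e implies c)):
                T (not f implies not d): β-rule — branch into F not f  //  T not d.
                  branch 2.1.1.1.1 (add F not f):
                    T (c or d): β-rule — branch into T c  //  T d.
                      branch 2.1.1.1.1.1 (add T c):
                        T (e implies c): β-rule — branch into F e  //  T c.
                          branch 2.1.1.1.1.1.1 (add F e):
                            × closes — contains both e and not e.
                          branch 2.1.1.1.1.1.2 (add T c):
                            ○ open, literals {c=T, e=T, f=T}.
                      branch 2.1.1.1.1.2 (add T d):
                        T (e implies c): β-rule — branch into F e  //  T c.
                          branch 2.1.1.1.1.2.1 (add F e):
                            × closes — contains both e and not e.
                          branch 2.1.1.1.1.2.2 (add T c):
                            ○ open, literals {c=T, d=T, e=T, f=T}.
                  branch 2.1.1.1.2 (add T not d):
                    T (c or d): β-rule — branch into T c  //  T d.
                      branch 2.1.1.1.2.1 (add T c):
                        T (e implies c): β-rule — branch into F e  //  T c.
                          branch 2.1.1.1.2.1.1 (add F e):
                            × closes — contains both e and not e.
                          branch 2.1.1.1.2.1.2 (add T c):
                            ○ open, literals {c=T, d=F, e=T}.
                      branch 2.1.1.1.2.2 (add T d):
                        × closes — contains both d and not d.
              branch 2.1.1.2 (add T not d):
                T (not f implies not d): β-rule — branch into F not f  //  T not d.
                  branch 2.1.1.2.1 (add F not f):
                    T (c or d): β-rule — branch into T c  //  T d.
                      branch 2.1.1.2.1.1 (add T c):
                        ○ open, literals {c=T, d=F, e=T, f=T}.
                      branch 2.1.1.2.1.2 (add T d):
                        × closes — contains both d and not d.
                  branch 2.1.1.2.2 (add T not d):
                    T (c or d): β-rule — branch into T c  //  T d.
                      branch 2.1.1.2.2.1 (add T c):
                        ○ open, literals {c=T, d=F, e=T}.
                      branch 2.1.1.2.2.2 (add T d):
                        × closes — contains both d and not d.
          branch 2.1.2 (add T a):
            T ((e implies c) or not d): β-rule — branch into T (e implies c)  //  T not d.
              branch 2.1.2.1 (add T (e implies c)):
                T (e implies c): β-rule — branch into F e  //  T c.
                  branch 2.1.2.1.1 (add F e):
                    × closes — contains both e and not e.
                  branch 2.1.2.1.2 (add T c):
                    ○ open, literals {a=T, c=T, e=T}.
              branch 2.1.2.2 (add T not d):
                ○ open, literals {a=T, d=F, e=T}.
      branch 2.2 (add F ((e implies c) or not d), F e):
        F ((e implies c) or not d): α-rule — add F (e implies c), F not d.
        F (e implies c): α-rule — add T e, F c.
        × closes — contains both e and not e.
8 branches closed, 9 open.
Each open branch fixes some atoms; the unmentioned ones are free. Counting distinct full assignments: branch {f=T} (a, b, c, d, e) contributes 32 new; branch {e=T} (a, b, c, d, f) contributes 16 new; branch {c=T, e=T, f=T} (a, b, d) contributes 0 new; branch {c=T, d=T, e=T, f=T} (a, b) contributes 0 new; branch {c=T, d=F, e=T} (a, b, f) contributes 0 new; branch {c=T, d=F, e=T, f=T} (a, b) contributes 0 new; branch {c=T, d=F, e=T} (a, b, f) contributes 0 new; branch {a=T, c=T, e=T} (b, d, f) contributes 0 new; branch {a=T, d=F, e=T} (b, c, f) contributes 0 new. Total: 48.

48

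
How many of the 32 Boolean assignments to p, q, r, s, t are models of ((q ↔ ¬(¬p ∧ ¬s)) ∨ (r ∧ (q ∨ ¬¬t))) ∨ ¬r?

Initial set: {(((q ↔ ¬(¬p ∧ ¬s)) ∨ (r ∧ (q ∨ ¬¬t))) ∨ ¬r)}.
(((q ↔ ¬(¬p ∧ ¬s)) ∨ (r ∧ (q ∨ ¬¬t))) ∨ ¬r): β-rule — branch into ((q ↔ ¬(¬p ∧ ¬s)) ∨ (r ∧ (q ∨ ¬¬t)))  //  ¬r.
  branch 1 (add ((q ↔ ¬(¬p ∧ ¬s)) ∨ (r ∧ (q ∨ ¬¬t)))):
    ((q ↔ ¬(¬p ∧ ¬s)) ∨ (r ∧ (q ∨ ¬¬t))): β-rule — branch into (q ↔ ¬(¬p ∧ ¬s))  //  (r ∧ (q ∨ ¬¬t)).
      branch 1.1 (add (q ↔ ¬(¬p ∧ ¬s))):
        (q ↔ ¬(¬p ∧ ¬s)): β-rule — branch into q, ¬(¬p ∧ ¬s)  //  ¬q, ¬¬(¬p ∧ ¬s).
          branch 1.1.1 (add q, ¬(¬p ∧ ¬s)):
            ¬(¬p ∧ ¬s): β-rule — branch into ¬¬p  //  ¬¬s.
              branch 1.1.1.1 (add ¬¬p):
                ○ open, literals {p=true, q=true}.
              branch 1.1.1.2 (add ¬¬s):
                ○ open, literals {q=true, s=true}.
          branch 1.1.2 (add ¬q, ¬¬(¬p ∧ ¬s)):
            ¬¬(¬p ∧ ¬s): α-rule — add ¬p, ¬s.
            ○ open, literals {p=false, q=false, s=false}.
      branch 1.2 (add (r ∧ (q ∨ ¬¬t))):
        (r ∧ (q ∨ ¬¬t)): α-rule — add r, (q ∨ ¬¬t).
        (q ∨ ¬¬t): β-rule — branch into q  //  ¬¬t.
          branch 1.2.1 (add q):
            ○ open, literals {q=true, r=true}.
          branch 1.2.2 (add ¬¬t):
            ¬¬t: drop double negation, giving t.
            ○ open, literals {r=true, t=true}.
  branch 2 (add ¬r):
    ○ open, literals {r=false}.
0 branches closed, 6 open.
Each open branch fixes some atoms; the unmentioned ones are free. Counting distinct full assignments: branch {p=true, q=true} (r, s, t) contributes 8 new; branch {q=true, s=true} (p, r, t) contributes 4 new; branch {p=false, q=false, s=false} (r, t) contributes 4 new; branch {q=true, r=true} (p, s, t) contributes 2 new; branch {r=true, t=true} (p, q, s) contributes 3 new; branch {r=false} (p, q, s, t) contributes 8 new. Total: 29.

29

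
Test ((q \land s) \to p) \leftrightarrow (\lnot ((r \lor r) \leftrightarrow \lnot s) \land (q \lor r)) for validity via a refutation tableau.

Assume the negation and expand:
Initial set: {\lnot (((q \land s) \to p) \leftrightarrow (\lnot ((r \lor r) \leftrightarrow \lnot s) \land (q \lor r)))}.
\lnot (((q \land s) \to p) \leftrightarrow (\lnot ((r \lor r) \leftrightarrow \lnot s) \land (q \lor r))): β-rule — branch into ((q \land s) \to p), \lnot (\lnot ((r \lor r) \leftrightarrow \lnot s) \land (q \lor r))  //  \lnot ((q \land s) \to p), (\lnot ((r \lor r) \leftrightarrow \lnot s) \land (q \lor r)).
  branch 1 (add ((q \land s) \to p), \lnot (\lnot ((r \lor r) \leftrightarrow \lnot s) \land (q \lor r))):
    ((q \land s) \to p): β-rule — branch into \lnot (q \land s)  //  p.
      branch 1.1 (add \lnot (q \land s)):
        \lnot (\lnot ((r \lor r) \leftrightarrow \lnot s) \land (q \lor r)): β-rule — branch into \lnot \lnot ((r \lor r) \leftrightarrow \lnot s)  //  \lnot (q \lor r).
          branch 1.1.1 (add \lnot \lnot ((r \lor r) \leftrightarrow \lnot s)):
            \lnot (q \land s): β-rule — branch into \lnot q  //  \lnot s.
              branch 1.1.1.1 (add \lnot q):
                \lnot \lnot ((r \lor r) \leftrightarrow \lnot s): β-rule — branch into (r \lor r), \lnot s  //  \lnot (r \lor r), \lnot \lnot s.
                  branch 1.1.1.1.1 (add (r \lor r), \lnot s):
                    (r \lor r): β-rule — branch into r  //  r.
                      branch 1.1.1.1.1.1 (add r):
                        ○ open, literals {q=false, r=true, s=false}.
                      branch 1.1.1.1.1.2 (add r):
                        ○ open, literals {q=false, r=true, s=false}.
                  branch 1.1.1.1.2 (add \lnot (r \lor r), \lnot \lnot s):
                    \lnot (r \lor r): α-rule — add \lnot r, \lnot r.
                    ○ open, literals {q=false, r=false, s=true}.
              branch 1.1.1.2 (add \lnot s):
                \lnot \lnot ((r \lor r) \leftrightarrow \lnot s): β-rule — branch into (r \lor r), \lnot s  //  \lnot (r \lor r), \lnot \lnot s.
                  branch 1.1.1.2.1 (add (r \lor r), \lnot s):
                    (r \lor r): β-rule — branch into r  //  r.
                      branch 1.1.1.2.1.1 (add r):
                        ○ open, literals {r=true, s=false}.
                      branch 1.1.1.2.1.2 (add r):
                        ○ open, literals {r=true, s=false}.
                  branch 1.1.1.2.2 (add \lnot (r \lor r), \lnot \lnot s):
                    × closes — contains both s and \lnot s.
          branch 1.1.2 (add \lnot (q \lor r)):
            \lnot (q \lor r): α-rule — add \lnot q, \lnot r.
            \lnot (q \land s): β-rule — branch into \lnot q  //  \lnot s.
              branch 1.1.2.1 (add \lnot q):
                ○ open, literals {q=false, r=false}.
              branch 1.1.2.2 (add \lnot s):
                ○ open, literals {q=false, r=false, s=false}.
      branch 1.2 (add p):
        \lnot (\lnot ((r \lor r) \leftrightarrow \lnot s) \land (q \lor r)): β-rule — branch into \lnot \lnot ((r \lor r) \leftrightarrow \lnot s)  //  \lnot (q \lor r).
          branch 1.2.1 (add \lnot \lnot ((r \lor r) \leftrightarrow \lnot s)):
            \lnot \lnot ((r \lor r) \leftrightarrow \lnot s): β-rule — branch into (r \lor r), \lnot s  //  \lnot (r \lor r), \lnot \lnot s.
              branch 1.2.1.1 (add (r \lor r), \lnot s):
                (r \lor r): β-rule — branch into r  //  r.
                  branch 1.2.1.1.1 (add r):
                    ○ open, literals {p=true, r=true, s=false}.
                  branch 1.2.1.1.2 (add r):
                    ○ open, literals {p=true, r=true, s=false}.
              branch 1.2.1.2 (add \lnot (r \lor r), \lnot \lnot s):
                \lnot (r \lor r): α-rule — add \lnot r, \lnot r.
                ○ open, literals {p=true, r=false, s=true}.
          branch 1.2.2 (add \lnot (q \lor r)):
            \lnot (q \lor r): α-rule — add \lnot q, \lnot r.
            ○ open, literals {p=true, q=false, r=false}.
  branch 2 (add \lnot ((q \land s) \to p), (\lnot ((r \lor r) \leftrightarrow \lnot s) \land (q \lor r))):
    \lnot ((q \land s) \to p): α-rule — add (q \land s), \lnot p.
    (\lnot ((r \lor r) \leftrightarrow \lnot s) \land (q \lor r)): α-rule — add \lnot ((r \lor r) \leftrightarrow \lnot s), (q \lor r).
    (q \land s): α-rule — add q, s.
    \lnot ((r \lor r) \leftrightarrow \lnot s): β-rule — branch into (r \lor r), \lnot \lnot s  //  \lnot (r \lor r), \lnot s.
      branch 2.1 (add (r \lor r), \lnot \lnot s):
        (q \lor r): β-rule — branch into q  //  r.
          branch 2.1.1 (add q):
            (r \lor r): β-rule — branch into r  //  r.
              branch 2.1.1.1 (add r):
                ○ open, literals {p=false, q=true, r=true, s=true}.
              branch 2.1.1.2 (add r):
                ○ open, literals {p=false, q=true, r=true, s=true}.
          branch 2.1.2 (add r):
            (r \lor r): β-rule — branch into r  //  r.
              branch 2.1.2.1 (add r):
                ○ open, literals {p=false, q=true, r=true, s=true}.
              branch 2.1.2.2 (add r):
                ○ open, literals {p=false, q=true, r=true, s=true}.
      branch 2.2 (add \lnot (r \lor r), \lnot s):
        × closes — contains both s and \lnot s.
2 branches closed, 15 open.
An open branch gives a countermodel: q=false, r=true, s=false (unmentioned atoms arbitrary); under it the original formula is false.

Not valid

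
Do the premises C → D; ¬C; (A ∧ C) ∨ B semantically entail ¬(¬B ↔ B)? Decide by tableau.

Initial set: {(C → D); ¬C; ((A ∧ C) ∨ B); ¬¬(¬B ↔ B)}.
(C → D): β-rule — branch into ¬C  //  D.
  branch 1 (add ¬C):
    ((A ∧ C) ∨ B): β-rule — branch into (A ∧ C)  //  B.
      branch 1.1 (add (A ∧ C)):
        (A ∧ C): α-rule — add A, C.
        × closes — contains both C and ¬C.
      branch 1.2 (add B):
        ¬¬(¬B ↔ B): β-rule — branch into ¬B, B  //  ¬¬B, ¬B.
          branch 1.2.1 (add ¬B, B):
            × closes — contains both B and ¬B.
          branch 1.2.2 (add ¬¬B, ¬B):
            × closes — contains both B and ¬B.
  branch 2 (add D):
    ((A ∧ C) ∨ B): β-rule — branch into (A ∧ C)  //  B.
      branch 2.1 (add (A ∧ C)):
        (A ∧ C): α-rule — add A, C.
        × closes — contains both C and ¬C.
      branch 2.2 (add B):
        ¬¬(¬B ↔ B): β-rule — branch into ¬B, B  //  ¬¬B, ¬B.
          branch 2.2.1 (add ¬B, B):
            × closes — contains both B and ¬B.
          branch 2.2.2 (add ¬¬B, ¬B):
            × closes — contains both B and ¬B.
All 6 branches close.
Every branch closed, so the premises entail the conclusion.

Yes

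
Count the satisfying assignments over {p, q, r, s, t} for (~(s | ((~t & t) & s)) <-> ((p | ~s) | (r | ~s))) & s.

4

Initial set: {((~(s | ((~t & t) & s)) <-> ((p | ~s) | (r | ~s))) & s)}.
((~(s | ((~t & t) & s)) <-> ((p | ~s) | (r | ~s))) & s): α-rule — add (~(s | ((~t & t) & s)) <-> ((p | ~s) | (r | ~s))), s.
(~(s | ((~t & t) & s)) <-> ((p | ~s) | (r | ~s))): β-rule — branch into ~(s | ((~t & t) & s)), ((p | ~s) | (r | ~s))  //  ~~(s | ((~t & t) & s)), ~((p | ~s) | (r | ~s)).
  branch 1 (add ~(s | ((~t & t) & s)), ((p | ~s) | (r | ~s))):
    ~(s | ((~t & t) & s)): α-rule — add ~s, ~((~t & t) & s).
    × closes — contains both s and ~s.
  branch 2 (add ~~(s | ((~t & t) & s)), ~((p | ~s) | (r | ~s))):
    ~((p | ~s) | (r | ~s)): α-rule — add ~(p | ~s), ~(r | ~s).
    ~(p | ~s): α-rule — add ~p, ~~s.
    ~(r | ~s): α-rule — add ~r, ~~s.
    ~~(s | ((~t & t) & s)): β-rule — branch into s  //  ((~t & t) & s).
      branch 2.1 (add s):
        ○ open, literals {p=false, r=false, s=true}.
      branch 2.2 (add ((~t & t) & s)):
        ((~t & t) & s): α-rule — add (~t & t), s.
        (~t & t): α-rule — add ~t, t.
        × closes — contains both t and ~t.
2 branches closed, 1 open.
Each open branch fixes some atoms; the unmentioned ones are free. Counting distinct full assignments: branch {p=false, r=false, s=true} (q, t) contributes 4 new. Total: 4.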